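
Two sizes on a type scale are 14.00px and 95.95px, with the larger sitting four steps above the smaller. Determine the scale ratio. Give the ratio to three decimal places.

1.618

The ratio satisfies 14.00 × r⁴ = 95.95, so r = (95.95 / 14.00)^(1/4).
r = 6.8536^(1/4) ≈ 1.6180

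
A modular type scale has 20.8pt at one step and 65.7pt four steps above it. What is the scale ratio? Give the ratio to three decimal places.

The ratio satisfies 20.8 × r⁴ = 65.7, so r = (65.7 / 20.8)^(1/4).
r = 3.1587^(1/4) ≈ 1.3331

1.333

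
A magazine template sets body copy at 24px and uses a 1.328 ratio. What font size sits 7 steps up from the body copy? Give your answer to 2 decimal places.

24.0 × 1.328⁷ = 24.0 × 7.28428 ≈ 174.82

174.82px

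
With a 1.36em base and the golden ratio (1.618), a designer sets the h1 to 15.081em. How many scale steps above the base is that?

1.618ⁿ = 15.081 / 1.36 = 11.0890
n = ln(11.0890) / ln(1.618) = 2.4060 / 0.4812 ≈ 5.00

5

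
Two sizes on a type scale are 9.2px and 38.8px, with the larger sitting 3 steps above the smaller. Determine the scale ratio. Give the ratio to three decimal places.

r³ = 38.8 / 9.2, so r = (38.8/9.2)^(1/3).
r = 4.2174^(1/3) ≈ 1.6157

1.616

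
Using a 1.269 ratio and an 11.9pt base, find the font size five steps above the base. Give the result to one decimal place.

39.2pt

11.9 × 1.269⁵ = 11.9 × 3.29085 ≈ 39.16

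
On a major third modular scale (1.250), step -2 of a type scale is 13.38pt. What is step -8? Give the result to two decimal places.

Moving from step -2 to step -8 is 6 steps down, so divide by r⁶.
13.38 ÷ 1.250⁶ = 13.38 ÷ 3.81470 ≈ 3.507

3.51pt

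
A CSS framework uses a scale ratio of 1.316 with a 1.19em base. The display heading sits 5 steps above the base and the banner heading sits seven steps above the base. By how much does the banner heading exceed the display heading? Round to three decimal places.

Step 5: 1.19 × 1.316⁵ = 4.69706em
Step 7: 1.19 × 1.316⁷ = 8.13464em
Difference: 8.13464 − 4.69706 = 3.43758em

3.438em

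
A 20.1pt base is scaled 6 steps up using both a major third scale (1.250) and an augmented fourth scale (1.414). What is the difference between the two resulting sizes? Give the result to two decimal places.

Major third: 20.1 × 1.250⁶ = 76.6754pt
Augmented fourth: 20.1 × 1.414⁶ = 160.6544pt
Difference: 160.6544 − 76.6754 = 83.9790pt

83.98pt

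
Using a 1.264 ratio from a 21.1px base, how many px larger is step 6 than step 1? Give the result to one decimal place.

59.4px

Step 1: 21.1 × 1.264 = 26.670px
Step 6: 21.1 × 1.264⁶ = 86.053px
Difference: 86.053 − 26.670 = 59.383px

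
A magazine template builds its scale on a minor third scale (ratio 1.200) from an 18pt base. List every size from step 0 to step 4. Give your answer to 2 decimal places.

Step 0: 18pt
Step 1: 18.0 × 1.200 = 21.60
Step 2: 18.0 × 1.200² = 25.92
Step 3: 18.0 × 1.200³ = 31.10
Step 4: 18.0 × 1.200⁴ = 37.32

18.00pt, 21.60pt, 25.92pt, 31.10pt, 37.32pt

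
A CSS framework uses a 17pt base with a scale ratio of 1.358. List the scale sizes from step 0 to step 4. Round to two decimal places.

Step 0: 17pt
Step 1: 17.0 × 1.358 = 23.09
Step 2: 17.0 × 1.358² = 31.35
Step 3: 17.0 × 1.358³ = 42.57
Step 4: 17.0 × 1.358⁴ = 57.82

17.00pt, 23.09pt, 31.35pt, 42.57pt, 57.82pt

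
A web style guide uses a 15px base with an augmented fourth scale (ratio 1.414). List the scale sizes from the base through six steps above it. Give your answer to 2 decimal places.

Step 0: 15px
Step 1: 15.0 × 1.414 = 21.21
Step 2: 15.0 × 1.414² = 29.99
Step 3: 15.0 × 1.414³ = 42.41
Step 4: 15.0 × 1.414⁴ = 59.96
Step 5: 15.0 × 1.414⁵ = 84.79
Step 6: 15.0 × 1.414⁶ = 119.89

15.00px, 21.21px, 29.99px, 42.41px, 59.96px, 84.79px, 119.89px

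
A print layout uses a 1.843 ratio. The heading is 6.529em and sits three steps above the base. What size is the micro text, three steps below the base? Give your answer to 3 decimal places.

The gap is -3 − (3) = -6 steps, so the factor is 1.843^-6.
6.529 ÷ 1.843⁶ = 6.529 ÷ 39.18790 ≈ 0.167

0.167em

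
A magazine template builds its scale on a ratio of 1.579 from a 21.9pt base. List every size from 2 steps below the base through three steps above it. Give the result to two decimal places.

Step -2: 21.9 ÷ 1.579² = 8.78
Step -1: 21.9 ÷ 1.579 = 13.87
Step 0: 21.9pt
Step 1: 21.9 × 1.579 = 34.58
Step 2: 21.9 × 1.579² = 54.60
Step 3: 21.9 × 1.579³ = 86.22

8.78pt, 13.87pt, 21.90pt, 34.58pt, 54.60pt, 86.22pt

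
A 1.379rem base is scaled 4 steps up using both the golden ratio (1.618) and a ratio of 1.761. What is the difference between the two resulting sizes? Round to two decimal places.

Golden ratio: 1.379 × 1.618⁴ = 9.4510rem
At 1.761: 1.379 × 1.761⁴ = 13.2618rem
Difference: 13.2618 − 9.4510 = 3.8108rem

3.81rem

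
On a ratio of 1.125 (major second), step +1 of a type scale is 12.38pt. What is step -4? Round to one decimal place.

6.9pt

12.38 ÷ 1.125⁵ = 12.38 ÷ 1.80203 ≈ 6.870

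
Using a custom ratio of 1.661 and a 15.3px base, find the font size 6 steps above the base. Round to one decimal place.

15.3 × 1.661⁶ = 15.3 × 20.99993 ≈ 321.30

321.3px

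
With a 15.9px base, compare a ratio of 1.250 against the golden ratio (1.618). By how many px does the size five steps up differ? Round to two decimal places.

127.79px

At 1.250: 15.9 × 1.250⁵ = 48.5229px
Golden ratio: 15.9 × 1.618⁵ = 176.3152px
Difference: 176.3152 − 48.5229 = 127.7923px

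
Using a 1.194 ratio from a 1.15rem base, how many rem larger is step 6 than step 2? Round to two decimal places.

Step 2: 1.15 × 1.194² = 1.6395rem
Step 6: 1.15 × 1.194⁶ = 3.3321rem
Difference: 3.3321 − 1.6395 = 1.6926rem

1.69rem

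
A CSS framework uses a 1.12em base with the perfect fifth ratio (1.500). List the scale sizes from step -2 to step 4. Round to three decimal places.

Step -2: 1.12 ÷ 1.500² = 0.498
Step -1: 1.12 ÷ 1.500 = 0.747
Step 0: 1.12em
Step 1: 1.12 × 1.500 = 1.680
Step 2: 1.12 × 1.500² = 2.520
Step 3: 1.12 × 1.500³ = 3.780
Step 4: 1.12 × 1.500⁴ = 5.670

0.498em, 0.747em, 1.120em, 1.680em, 2.520em, 3.780em, 5.670em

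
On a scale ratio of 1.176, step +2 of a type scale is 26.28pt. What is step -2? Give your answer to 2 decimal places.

26.28 ÷ 1.176⁴ = 26.28 ÷ 1.91262 ≈ 13.740

13.74pt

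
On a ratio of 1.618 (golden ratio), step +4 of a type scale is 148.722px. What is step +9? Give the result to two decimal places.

Moving from step +4 to step +9 is 5 steps up, so multiply by r⁵.
148.722 × 1.618⁵ = 148.722 × 11.08901 ≈ 1649.179

1649.18px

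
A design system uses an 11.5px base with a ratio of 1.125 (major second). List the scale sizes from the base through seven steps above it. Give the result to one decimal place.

Step 0: 11.5px
Step 1: 11.5 × 1.125 = 12.9
Step 2: 11.5 × 1.125² = 14.6
Step 3: 11.5 × 1.125³ = 16.4
Step 4: 11.5 × 1.125⁴ = 18.4
Step 5: 11.5 × 1.125⁵ = 20.7
Step 6: 11.5 × 1.125⁶ = 23.3
Step 7: 11.5 × 1.125⁷ = 26.2

11.5px, 12.9px, 14.6px, 16.4px, 18.4px, 20.7px, 23.3px, 26.2px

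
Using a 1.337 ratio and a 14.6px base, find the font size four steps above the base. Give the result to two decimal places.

46.65px

14.6 × 1.337⁴ = 14.6 × 3.19540 ≈ 46.65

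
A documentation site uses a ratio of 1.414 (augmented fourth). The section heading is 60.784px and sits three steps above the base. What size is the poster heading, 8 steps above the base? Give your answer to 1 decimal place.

60.784 × 1.414⁵ = 60.784 × 5.65258 ≈ 343.587

343.6px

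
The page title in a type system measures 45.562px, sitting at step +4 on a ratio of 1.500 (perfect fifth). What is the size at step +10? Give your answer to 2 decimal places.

518.98px

The gap is 10 − (4) = 6 steps, so the factor is 1.500^6.
45.562 × 1.500⁶ = 45.562 × 11.39062 ≈ 518.980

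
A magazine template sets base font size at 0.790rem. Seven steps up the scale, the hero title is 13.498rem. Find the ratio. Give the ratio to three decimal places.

1.500

The ratio satisfies 0.790 × r⁷ = 13.498, so r = (13.498 / 0.790)^(1/7).
r = 17.0861^(1/7) ≈ 1.5000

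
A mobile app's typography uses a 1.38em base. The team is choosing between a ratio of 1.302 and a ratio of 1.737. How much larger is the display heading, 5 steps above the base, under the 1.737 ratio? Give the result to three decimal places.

At 1.302: 1.38 × 1.302⁵ = 5.16338em
At 1.737: 1.38 × 1.737⁵ = 21.82118em
Difference: 21.82118 − 5.16338 = 16.65780em

16.658em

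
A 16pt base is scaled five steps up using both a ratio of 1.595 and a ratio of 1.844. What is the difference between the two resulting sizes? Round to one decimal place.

At 1.595: 16.0 × 1.595⁵ = 165.167pt
At 1.844: 16.0 × 1.844⁵ = 341.134pt
Difference: 341.134 − 165.167 = 175.967pt

176.0pt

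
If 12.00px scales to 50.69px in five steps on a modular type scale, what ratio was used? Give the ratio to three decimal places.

The ratio satisfies 12.00 × r⁵ = 50.69, so r = (50.69 / 12.00)^(1/5).
r = 4.2242^(1/5) ≈ 1.3340

1.334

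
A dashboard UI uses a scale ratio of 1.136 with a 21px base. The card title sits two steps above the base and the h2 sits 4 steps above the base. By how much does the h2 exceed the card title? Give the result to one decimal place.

Step 2: 21.0 × 1.136² = 27.100px
Step 4: 21.0 × 1.136⁴ = 34.973px
Difference: 34.973 − 27.100 = 7.873px

7.9px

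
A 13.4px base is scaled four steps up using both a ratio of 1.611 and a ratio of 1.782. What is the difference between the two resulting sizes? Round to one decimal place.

44.9px

At 1.611: 13.4 × 1.611⁴ = 90.258px
At 1.782: 13.4 × 1.782⁴ = 135.125px
Difference: 135.125 − 90.258 = 44.867px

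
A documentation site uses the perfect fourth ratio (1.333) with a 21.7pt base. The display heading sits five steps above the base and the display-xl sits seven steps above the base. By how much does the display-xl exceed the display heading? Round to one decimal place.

Step 5: 21.7 × 1.333⁵ = 91.329pt
Step 7: 21.7 × 1.333⁷ = 162.282pt
Difference: 162.282 − 91.329 = 70.953pt

71.0pt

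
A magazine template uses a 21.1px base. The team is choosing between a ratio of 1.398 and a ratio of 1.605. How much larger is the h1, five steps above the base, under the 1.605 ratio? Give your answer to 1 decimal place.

112.1px

At 1.398: 21.1 × 1.398⁵ = 112.673px
At 1.605: 21.1 × 1.605⁵ = 224.728px
Difference: 224.728 − 112.673 = 112.055px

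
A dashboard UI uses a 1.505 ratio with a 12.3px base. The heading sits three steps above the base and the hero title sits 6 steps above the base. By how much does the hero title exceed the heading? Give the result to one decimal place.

101.0px

Step 3: 12.3 × 1.505³ = 41.929px
Step 6: 12.3 × 1.505⁶ = 142.930px
Difference: 142.930 − 41.929 = 101.001px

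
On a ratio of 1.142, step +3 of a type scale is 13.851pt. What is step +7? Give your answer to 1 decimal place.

23.6pt

The gap is 7 − (3) = 4 steps, so the factor is 1.142^4.
13.851 × 1.142⁴ = 13.851 × 1.70084 ≈ 23.558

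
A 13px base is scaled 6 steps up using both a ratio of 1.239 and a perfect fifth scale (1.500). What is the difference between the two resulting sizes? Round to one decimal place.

101.0px

At 1.239: 13.0 × 1.239⁶ = 47.030px
Perfect fifth: 13.0 × 1.500⁶ = 148.078px
Difference: 148.078 − 47.030 = 101.048px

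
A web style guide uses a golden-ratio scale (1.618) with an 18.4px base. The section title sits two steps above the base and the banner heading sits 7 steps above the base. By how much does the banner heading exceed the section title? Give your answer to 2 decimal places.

Step 2: 18.4 × 1.618² = 48.1698px
Step 7: 18.4 × 1.618⁷ = 534.1552px
Difference: 534.1552 − 48.1698 = 485.9854px

485.99px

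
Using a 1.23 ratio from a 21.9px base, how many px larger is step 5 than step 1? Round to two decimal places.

Step 1: 21.9 × 1.23 = 26.9370px
Step 5: 21.9 × 1.23⁵ = 61.6552px
Difference: 61.6552 − 26.9370 = 34.7182px

34.72px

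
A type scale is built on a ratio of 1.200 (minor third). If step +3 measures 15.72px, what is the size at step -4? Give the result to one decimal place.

Moving from step +3 to step -4 is 7 steps down, so divide by r⁷.
15.72 ÷ 1.200⁷ = 15.72 ÷ 3.58318 ≈ 4.387

4.4px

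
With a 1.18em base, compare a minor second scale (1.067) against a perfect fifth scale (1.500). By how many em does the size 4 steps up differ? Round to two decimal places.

Minor second: 1.18 × 1.067⁴ = 1.5295em
Perfect fifth: 1.18 × 1.500⁴ = 5.9737em
Difference: 5.9737 − 1.5295 = 4.4442em

4.44em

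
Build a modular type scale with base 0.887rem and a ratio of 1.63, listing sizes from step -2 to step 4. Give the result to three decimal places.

Step -2: 0.887 ÷ 1.63² = 0.334
Step -1: 0.887 ÷ 1.63 = 0.544
Step 0: 0.887rem
Step 1: 0.887 × 1.63 = 1.446
Step 2: 0.887 × 1.63² = 2.357
Step 3: 0.887 × 1.63³ = 3.841
Step 4: 0.887 × 1.63⁴ = 6.261

0.334rem, 0.544rem, 0.887rem, 1.446rem, 2.357rem, 3.841rem, 6.261rem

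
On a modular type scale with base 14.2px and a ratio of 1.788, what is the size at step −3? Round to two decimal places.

Every step multiplies by the scale ratio.
14.2 ÷ 1.788³ = 14.2 ÷ 5.71614 ≈ 2.48

2.48px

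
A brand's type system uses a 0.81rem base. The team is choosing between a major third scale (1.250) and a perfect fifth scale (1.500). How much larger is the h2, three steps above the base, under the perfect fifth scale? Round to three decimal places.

Major third: 0.81 × 1.250³ = 1.58203rem
Perfect fifth: 0.81 × 1.500³ = 2.73375rem
Difference: 2.73375 − 1.58203 = 1.15172rem

1.152rem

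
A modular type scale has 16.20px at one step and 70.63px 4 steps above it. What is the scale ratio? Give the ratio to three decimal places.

r⁴ = 70.63 / 16.20, so r = (70.63/16.20)^(1/4).
r = 4.3599^(1/4) ≈ 1.4450

1.445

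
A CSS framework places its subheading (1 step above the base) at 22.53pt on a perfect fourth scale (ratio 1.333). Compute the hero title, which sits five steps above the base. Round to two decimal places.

71.13pt

Moving from step +1 to step +5 is 4 steps up, so multiply by r⁴.
22.53 × 1.333⁴ = 22.53 × 3.15733 ≈ 71.135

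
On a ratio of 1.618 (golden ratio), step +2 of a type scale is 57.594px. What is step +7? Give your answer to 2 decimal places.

638.66px

Moving from step +2 to step +7 is 5 steps up, so multiply by r⁵.
57.594 × 1.618⁵ = 57.594 × 11.08901 ≈ 638.660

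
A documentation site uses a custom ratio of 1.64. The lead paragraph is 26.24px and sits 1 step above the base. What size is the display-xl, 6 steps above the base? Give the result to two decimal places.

26.24 × 1.64⁵ = 26.24 × 11.86367 ≈ 311.303

311.30px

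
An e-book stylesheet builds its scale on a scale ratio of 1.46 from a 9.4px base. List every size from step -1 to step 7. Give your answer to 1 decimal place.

Step -1: 9.4 ÷ 1.46 = 6.4
Step 0: 9.4px
Step 1: 9.4 × 1.46 = 13.7
Step 2: 9.4 × 1.46² = 20.0
Step 3: 9.4 × 1.46³ = 29.3
Step 4: 9.4 × 1.46⁴ = 42.7
Step 5: 9.4 × 1.46⁵ = 62.4
Step 6: 9.4 × 1.46⁶ = 91.0
Step 7: 9.4 × 1.46⁷ = 132.9

6.4px, 9.4px, 13.7px, 20.0px, 29.3px, 42.7px, 62.4px, 91.0px, 132.9px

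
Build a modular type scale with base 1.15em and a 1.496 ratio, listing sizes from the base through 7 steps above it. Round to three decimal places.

Step 0: 1.15em
Step 1: 1.15 × 1.496 = 1.720
Step 2: 1.15 × 1.496² = 2.574
Step 3: 1.15 × 1.496³ = 3.850
Step 4: 1.15 × 1.496⁴ = 5.760
Step 5: 1.15 × 1.496⁵ = 8.617
Step 6: 1.15 × 1.496⁶ = 12.891
Step 7: 1.15 × 1.496⁷ = 19.285

1.150em, 1.720em, 2.574em, 3.850em, 5.760em, 8.617em, 12.891em, 19.285em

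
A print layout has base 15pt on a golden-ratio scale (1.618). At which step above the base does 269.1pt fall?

6

1.618ⁿ = 269.1 / 15 = 17.9400
n = ln(17.9400) / ln(1.618) = 2.8870 / 0.4812 ≈ 6.00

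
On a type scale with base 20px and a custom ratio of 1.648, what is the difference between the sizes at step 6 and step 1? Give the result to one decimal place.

367.7px

Step 1: 20.0 × 1.648 = 32.960px
Step 6: 20.0 × 1.648⁶ = 400.657px
Difference: 400.657 − 32.960 = 367.697px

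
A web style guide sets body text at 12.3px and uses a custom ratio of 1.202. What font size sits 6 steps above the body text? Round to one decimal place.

37.1px

Each step on a modular scale multiplies by the ratio, so the size n steps from the base is base × ratioⁿ.
12.3 × 1.202⁶ = 12.3 × 3.01597 ≈ 37.10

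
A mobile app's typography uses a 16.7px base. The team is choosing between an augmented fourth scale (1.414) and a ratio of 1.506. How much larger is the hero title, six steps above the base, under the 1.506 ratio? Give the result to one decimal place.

61.4px

Augmented fourth: 16.7 × 1.414⁶ = 133.479px
At 1.506: 16.7 × 1.506⁶ = 194.835px
Difference: 194.835 − 133.479 = 61.356px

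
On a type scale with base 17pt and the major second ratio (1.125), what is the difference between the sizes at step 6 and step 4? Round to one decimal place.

Step 4: 17.0 × 1.125⁴ = 27.231pt
Step 6: 17.0 × 1.125⁶ = 34.464pt
Difference: 34.464 − 27.231 = 7.233pt

7.2pt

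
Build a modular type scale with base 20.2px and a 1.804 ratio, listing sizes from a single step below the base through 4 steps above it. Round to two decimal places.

Step -1: 20.2 ÷ 1.804 = 11.20
Step 0: 20.2px
Step 1: 20.2 × 1.804 = 36.44
Step 2: 20.2 × 1.804² = 65.74
Step 3: 20.2 × 1.804³ = 118.59
Step 4: 20.2 × 1.804⁴ = 213.94

11.20px, 20.20px, 36.44px, 65.74px, 118.59px, 213.94px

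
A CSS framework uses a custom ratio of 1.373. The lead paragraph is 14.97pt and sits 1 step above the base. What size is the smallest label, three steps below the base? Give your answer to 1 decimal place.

14.97 ÷ 1.373⁴ = 14.97 ÷ 3.55371 ≈ 4.212

4.2pt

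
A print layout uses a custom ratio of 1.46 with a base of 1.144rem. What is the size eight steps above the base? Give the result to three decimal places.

A modular type scale is a geometric sequence: sizeₙ = base × rⁿ.
1.144 × 1.46⁸ = 1.144 × 20.64538 ≈ 23.618

23.618rem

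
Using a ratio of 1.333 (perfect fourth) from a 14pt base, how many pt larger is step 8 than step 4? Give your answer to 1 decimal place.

Step 4: 14.0 × 1.333⁴ = 44.203pt
Step 8: 14.0 × 1.333⁸ = 139.563pt
Difference: 139.563 − 44.203 = 95.360pt

95.4pt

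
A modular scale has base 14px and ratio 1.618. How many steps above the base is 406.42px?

7

1.618ⁿ = 406.42 / 14 = 29.0300
n = ln(29.0300) / ln(1.618) = 3.3683 / 0.4812 ≈ 7.00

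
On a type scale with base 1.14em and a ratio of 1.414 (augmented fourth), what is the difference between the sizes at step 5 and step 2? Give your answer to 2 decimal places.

Step 2: 1.14 × 1.414² = 2.2793em
Step 5: 1.14 × 1.414⁵ = 6.4439em
Difference: 6.4439 − 2.2793 = 4.1646em

4.16em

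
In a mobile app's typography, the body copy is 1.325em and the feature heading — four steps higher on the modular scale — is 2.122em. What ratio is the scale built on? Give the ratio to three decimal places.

1.125

The ratio satisfies 1.325 × r⁴ = 2.122, so r = (2.122 / 1.325)^(1/4).
r = 1.6015^(1/4) ≈ 1.1249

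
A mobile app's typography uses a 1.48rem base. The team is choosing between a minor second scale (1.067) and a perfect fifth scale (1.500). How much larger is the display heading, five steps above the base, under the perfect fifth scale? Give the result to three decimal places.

9.192rem

Minor second: 1.48 × 1.067⁵ = 2.04684rem
Perfect fifth: 1.48 × 1.500⁵ = 11.23875rem
Difference: 11.23875 − 2.04684 = 9.19191rem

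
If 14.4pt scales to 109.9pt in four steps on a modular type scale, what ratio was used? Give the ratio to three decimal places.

1.662

r⁴ = 109.9 / 14.4, so r = (109.9/14.4)^(1/4).
r = 7.6319^(1/4) ≈ 1.6621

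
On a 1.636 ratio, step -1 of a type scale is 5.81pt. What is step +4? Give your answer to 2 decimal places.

5.81 × 1.636⁵ = 5.81 × 11.71970 ≈ 68.091

68.09pt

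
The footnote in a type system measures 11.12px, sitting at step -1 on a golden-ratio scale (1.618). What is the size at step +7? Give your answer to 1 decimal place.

522.3px

11.12 × 1.618⁸ = 11.12 × 46.97082 ≈ 522.316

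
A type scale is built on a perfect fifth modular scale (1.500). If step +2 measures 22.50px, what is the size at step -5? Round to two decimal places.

1.32px

The gap is -5 − (2) = -7 steps, so the factor is 1.500^-7.
22.50 ÷ 1.500⁷ = 22.50 ÷ 17.08594 ≈ 1.317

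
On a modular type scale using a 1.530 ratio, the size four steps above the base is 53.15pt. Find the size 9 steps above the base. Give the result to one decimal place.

445.6pt

The gap is 9 − (4) = 5 steps, so the factor is 1.530^5.
53.15 × 1.530⁵ = 53.15 × 8.38411 ≈ 445.616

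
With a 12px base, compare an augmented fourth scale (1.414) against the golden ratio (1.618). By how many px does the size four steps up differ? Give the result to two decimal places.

Augmented fourth: 12.0 × 1.414⁴ = 47.9710px
Golden ratio: 12.0 × 1.618⁴ = 82.2423px
Difference: 82.2423 − 47.9710 = 34.2713px

34.27px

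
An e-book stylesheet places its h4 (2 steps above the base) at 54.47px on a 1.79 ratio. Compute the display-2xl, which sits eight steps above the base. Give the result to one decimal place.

The gap is 8 − (2) = 6 steps, so the factor is 1.79^6.
54.47 × 1.79⁶ = 54.47 × 32.89411 ≈ 1791.742

1791.7px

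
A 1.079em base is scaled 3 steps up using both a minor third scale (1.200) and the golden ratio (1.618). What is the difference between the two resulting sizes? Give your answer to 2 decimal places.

2.71em

Minor third: 1.079 × 1.200³ = 1.8645em
Golden ratio: 1.079 × 1.618³ = 4.5704em
Difference: 4.5704 − 1.8645 = 2.7059em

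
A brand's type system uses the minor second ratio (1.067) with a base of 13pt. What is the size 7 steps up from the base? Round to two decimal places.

20.47pt

Every step multiplies by the scale ratio.
13.0 × 1.067⁷ = 13.0 × 1.57453 ≈ 20.47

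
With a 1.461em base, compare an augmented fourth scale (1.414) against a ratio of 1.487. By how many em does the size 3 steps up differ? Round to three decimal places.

Augmented fourth: 1.461 × 1.414³ = 4.13046em
At 1.487: 1.461 × 1.487³ = 4.80378em
Difference: 4.80378 − 4.13046 = 0.67332em

0.673em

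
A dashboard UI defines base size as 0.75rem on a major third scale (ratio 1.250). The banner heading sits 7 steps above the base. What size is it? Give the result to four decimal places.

0.75 × 1.250⁷ = 0.75 × 4.76837 ≈ 3.5763

3.5763rem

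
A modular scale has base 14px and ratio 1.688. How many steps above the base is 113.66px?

1.688ⁿ = 113.66 / 14 = 8.1186
n = ln(8.1186) / ln(1.688) = 2.0942 / 0.5235 ≈ 4.00

4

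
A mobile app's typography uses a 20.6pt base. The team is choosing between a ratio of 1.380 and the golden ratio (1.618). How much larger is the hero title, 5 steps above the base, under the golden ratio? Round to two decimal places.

At 1.380: 20.6 × 1.380⁵ = 103.1009pt
Golden ratio: 20.6 × 1.618⁵ = 228.4335pt
Difference: 228.4335 − 103.1009 = 125.3326pt

125.33pt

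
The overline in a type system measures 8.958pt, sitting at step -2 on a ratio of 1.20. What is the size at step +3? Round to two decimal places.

22.29pt

Moving from step -2 to step +3 is 5 steps up, so multiply by r⁵.
8.958 × 1.20⁵ = 8.958 × 2.48832 ≈ 22.290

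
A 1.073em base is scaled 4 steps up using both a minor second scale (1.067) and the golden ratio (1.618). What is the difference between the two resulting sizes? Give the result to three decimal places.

5.963em

Minor second: 1.073 × 1.067⁴ = 1.39078em
Golden ratio: 1.073 × 1.618⁴ = 7.35383em
Difference: 7.35383 − 1.39078 = 5.96305em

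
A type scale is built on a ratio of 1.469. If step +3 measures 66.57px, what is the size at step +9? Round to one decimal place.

Moving from step +3 to step +9 is 6 steps up, so multiply by r⁶.
66.57 × 1.469⁶ = 66.57 × 10.04918 ≈ 668.974

669.0px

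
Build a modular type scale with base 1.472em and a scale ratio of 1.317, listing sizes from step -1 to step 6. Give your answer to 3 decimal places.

Step -1: 1.472 ÷ 1.317 = 1.118
Step 0: 1.472em
Step 1: 1.472 × 1.317 = 1.939
Step 2: 1.472 × 1.317² = 2.553
Step 3: 1.472 × 1.317³ = 3.363
Step 4: 1.472 × 1.317⁴ = 4.428
Step 5: 1.472 × 1.317⁵ = 5.832
Step 6: 1.472 × 1.317⁶ = 7.681

1.118em, 1.472em, 1.939em, 2.553em, 3.363em, 4.428em, 5.832em, 7.681em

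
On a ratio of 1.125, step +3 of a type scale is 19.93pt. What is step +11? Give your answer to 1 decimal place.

51.1pt

19.93 × 1.125⁸ = 19.93 × 2.56578 ≈ 51.136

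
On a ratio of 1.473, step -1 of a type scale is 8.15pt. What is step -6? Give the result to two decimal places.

1.18pt

8.15 ÷ 1.473⁵ = 8.15 ÷ 6.93448 ≈ 1.175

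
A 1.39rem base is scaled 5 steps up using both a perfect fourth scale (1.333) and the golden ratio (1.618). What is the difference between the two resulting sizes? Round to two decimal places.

Perfect fourth: 1.39 × 1.333⁵ = 5.8501rem
Golden ratio: 1.39 × 1.618⁵ = 15.4137rem
Difference: 15.4137 − 5.8501 = 9.5636rem

9.56rem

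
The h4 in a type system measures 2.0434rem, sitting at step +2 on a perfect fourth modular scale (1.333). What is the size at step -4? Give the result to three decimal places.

The gap is -4 − (2) = -6 steps, so the factor is 1.333^-6.
2.0434 ÷ 1.333⁶ = 2.0434 ÷ 5.61023 ≈ 0.364

0.364rem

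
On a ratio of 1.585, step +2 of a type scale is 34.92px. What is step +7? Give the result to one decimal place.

349.3px

Moving from step +2 to step +7 is 5 steps up, so multiply by r⁵.
34.92 × 1.585⁵ = 34.92 × 10.00337 ≈ 349.318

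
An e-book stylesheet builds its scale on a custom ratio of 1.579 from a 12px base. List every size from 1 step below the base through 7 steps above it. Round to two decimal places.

Step -1: 12.0 ÷ 1.579 = 7.60
Step 0: 12px
Step 1: 12.0 × 1.579 = 18.95
Step 2: 12.0 × 1.579² = 29.92
Step 3: 12.0 × 1.579³ = 47.24
Step 4: 12.0 × 1.579⁴ = 74.60
Step 5: 12.0 × 1.579⁵ = 117.79
Step 6: 12.0 × 1.579⁶ = 185.98
Step 7: 12.0 × 1.579⁷ = 293.67

7.60px, 12.00px, 18.95px, 29.92px, 47.24px, 74.60px, 117.79px, 185.98px, 293.67px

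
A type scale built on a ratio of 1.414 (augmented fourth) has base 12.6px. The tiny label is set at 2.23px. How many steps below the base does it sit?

5

1.414ⁿ = 12.6 / 2.23 = 5.6502
n = ln(5.6502) / ln(1.414) = 1.7317 / 0.3464 ≈ 5.00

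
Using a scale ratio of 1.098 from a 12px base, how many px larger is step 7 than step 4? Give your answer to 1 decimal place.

Step 4: 12.0 × 1.098⁴ = 17.442px
Step 7: 12.0 × 1.098⁷ = 23.089px
Difference: 23.089 − 17.442 = 5.647px

5.6px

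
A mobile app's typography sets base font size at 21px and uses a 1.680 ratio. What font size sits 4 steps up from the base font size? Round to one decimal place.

167.3px

Every step multiplies by the scale ratio.
21.0 × 1.680⁴ = 21.0 × 7.96594 ≈ 167.28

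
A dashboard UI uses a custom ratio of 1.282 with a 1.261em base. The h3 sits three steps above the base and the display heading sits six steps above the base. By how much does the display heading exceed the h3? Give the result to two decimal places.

2.94em

Step 3: 1.261 × 1.282³ = 2.6569em
Step 6: 1.261 × 1.282⁶ = 5.5981em
Difference: 5.5981 − 2.6569 = 2.9412em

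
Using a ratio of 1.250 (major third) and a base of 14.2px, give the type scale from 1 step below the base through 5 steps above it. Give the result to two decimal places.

Step -1: 14.2 ÷ 1.250 = 11.36
Step 0: 14.2px
Step 1: 14.2 × 1.250 = 17.75
Step 2: 14.2 × 1.250² = 22.19
Step 3: 14.2 × 1.250³ = 27.73
Step 4: 14.2 × 1.250⁴ = 34.67
Step 5: 14.2 × 1.250⁵ = 43.33

11.36px, 14.20px, 17.75px, 22.19px, 27.73px, 34.67px, 43.33px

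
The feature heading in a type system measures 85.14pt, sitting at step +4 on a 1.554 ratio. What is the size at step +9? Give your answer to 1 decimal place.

Moving from step +4 to step +9 is 5 steps up, so multiply by r⁵.
85.14 × 1.554⁵ = 85.14 × 9.06265 ≈ 771.594

771.6pt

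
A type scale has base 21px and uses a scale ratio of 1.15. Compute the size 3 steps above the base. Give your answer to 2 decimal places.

A modular type scale is a geometric sequence: sizeₙ = base × rⁿ.
21.0 × 1.15³ = 21.0 × 1.52087 ≈ 31.94

31.94px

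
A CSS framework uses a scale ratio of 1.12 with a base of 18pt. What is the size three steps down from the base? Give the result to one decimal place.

Each step on a modular scale multiplies by the ratio, so the size n steps from the base is base × ratioⁿ.
18.0 ÷ 1.12³ = 18.0 ÷ 1.40493 ≈ 12.81

12.8pt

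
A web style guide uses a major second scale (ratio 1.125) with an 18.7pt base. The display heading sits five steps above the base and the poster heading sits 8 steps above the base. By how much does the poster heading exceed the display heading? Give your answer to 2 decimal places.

14.28pt

Step 5: 18.7 × 1.125⁵ = 33.6980pt
Step 8: 18.7 × 1.125⁸ = 47.9802pt
Difference: 47.9802 − 33.6980 = 14.2822pt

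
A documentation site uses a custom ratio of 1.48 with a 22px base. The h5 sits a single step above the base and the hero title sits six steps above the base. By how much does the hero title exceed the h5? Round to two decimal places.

Step 1: 22.0 × 1.48 = 32.5600px
Step 6: 22.0 × 1.48⁶ = 231.2027px
Difference: 231.2027 − 32.5600 = 198.6427px

198.64px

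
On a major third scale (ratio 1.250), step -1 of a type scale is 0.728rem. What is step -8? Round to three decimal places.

0.153rem

0.728 ÷ 1.250⁷ = 0.728 ÷ 4.76837 ≈ 0.153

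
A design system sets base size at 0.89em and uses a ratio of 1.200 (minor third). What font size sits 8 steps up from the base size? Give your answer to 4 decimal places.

3.8268em

0.89 × 1.200⁸ = 0.89 × 4.29982 ≈ 3.8268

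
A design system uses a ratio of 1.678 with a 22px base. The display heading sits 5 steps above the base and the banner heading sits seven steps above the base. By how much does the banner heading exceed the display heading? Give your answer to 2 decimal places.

Step 5: 22.0 × 1.678⁵ = 292.6729px
Step 7: 22.0 × 1.678⁷ = 824.0743px
Difference: 824.0743 − 292.6729 = 531.4014px

531.40px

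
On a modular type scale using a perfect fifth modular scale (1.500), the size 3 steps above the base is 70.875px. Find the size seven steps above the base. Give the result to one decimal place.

70.875 × 1.500⁴ = 70.875 × 5.06250 ≈ 358.805

358.8px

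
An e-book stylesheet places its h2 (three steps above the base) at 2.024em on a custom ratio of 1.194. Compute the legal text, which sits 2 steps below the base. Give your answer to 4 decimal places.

2.024 ÷ 1.194⁵ = 2.024 ÷ 2.42673 ≈ 0.8340

0.8340em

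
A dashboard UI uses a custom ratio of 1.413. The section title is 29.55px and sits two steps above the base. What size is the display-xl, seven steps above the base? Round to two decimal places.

29.55 × 1.413⁵ = 29.55 × 5.63262 ≈ 166.444

166.44px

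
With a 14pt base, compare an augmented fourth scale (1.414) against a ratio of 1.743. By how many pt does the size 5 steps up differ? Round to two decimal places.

Augmented fourth: 14.0 × 1.414⁵ = 79.1362pt
At 1.743: 14.0 × 1.743⁵ = 225.2242pt
Difference: 225.2242 − 79.1362 = 146.0880pt

146.09pt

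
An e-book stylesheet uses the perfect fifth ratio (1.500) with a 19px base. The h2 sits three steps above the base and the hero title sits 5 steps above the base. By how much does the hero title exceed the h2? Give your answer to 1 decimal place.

80.2px

Step 3: 19.0 × 1.500³ = 64.125px
Step 5: 19.0 × 1.500⁵ = 144.281px
Difference: 144.281 − 64.125 = 80.156px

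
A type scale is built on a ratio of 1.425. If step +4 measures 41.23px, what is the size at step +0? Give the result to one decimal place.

10.0px

41.23 ÷ 1.425⁴ = 41.23 ÷ 4.12344 ≈ 9.999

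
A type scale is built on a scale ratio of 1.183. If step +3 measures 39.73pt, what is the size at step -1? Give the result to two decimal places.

20.29pt

The gap is -1 − (3) = -4 steps, so the factor is 1.183^-4.
39.73 ÷ 1.183⁴ = 39.73 ÷ 1.95857 ≈ 20.285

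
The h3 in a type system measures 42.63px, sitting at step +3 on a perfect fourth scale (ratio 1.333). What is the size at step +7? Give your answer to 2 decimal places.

Moving from step +3 to step +7 is 4 steps up, so multiply by r⁴.
42.63 × 1.333⁴ = 42.63 × 3.15733 ≈ 134.597

134.60px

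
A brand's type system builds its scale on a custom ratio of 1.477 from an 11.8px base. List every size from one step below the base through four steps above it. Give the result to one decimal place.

Step -1: 11.8 ÷ 1.477 = 8.0
Step 0: 11.8px
Step 1: 11.8 × 1.477 = 17.4
Step 2: 11.8 × 1.477² = 25.7
Step 3: 11.8 × 1.477³ = 38.0
Step 4: 11.8 × 1.477⁴ = 56.2

8.0px, 11.8px, 17.4px, 25.7px, 38.0px, 56.2px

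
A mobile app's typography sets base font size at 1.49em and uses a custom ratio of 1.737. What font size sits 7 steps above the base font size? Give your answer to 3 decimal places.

71.086em

A modular type scale is a geometric sequence: sizeₙ = base × rⁿ.
1.49 × 1.737⁷ = 1.49 × 47.70883 ≈ 71.086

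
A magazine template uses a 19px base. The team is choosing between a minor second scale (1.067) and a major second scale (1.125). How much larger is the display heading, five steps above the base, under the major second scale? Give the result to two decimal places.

Minor second: 19.0 × 1.067⁵ = 26.2770px
Major second: 19.0 × 1.125⁵ = 34.2386px
Difference: 34.2386 − 26.2770 = 7.9616px

7.96px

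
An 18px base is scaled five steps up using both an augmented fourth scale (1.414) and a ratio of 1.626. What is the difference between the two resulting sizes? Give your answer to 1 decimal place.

Augmented fourth: 18.0 × 1.414⁵ = 101.747px
At 1.626: 18.0 × 1.626⁵ = 204.586px
Difference: 204.586 − 101.747 = 102.839px

102.8px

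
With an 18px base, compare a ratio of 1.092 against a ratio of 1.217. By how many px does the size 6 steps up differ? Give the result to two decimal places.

27.96px

At 1.092: 18.0 × 1.092⁶ = 30.5217px
At 1.217: 18.0 × 1.217⁶ = 58.4812px
Difference: 58.4812 − 30.5217 = 27.9595px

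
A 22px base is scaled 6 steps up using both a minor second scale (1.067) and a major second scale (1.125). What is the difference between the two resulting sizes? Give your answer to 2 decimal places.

12.14px

Minor second: 22.0 × 1.067⁶ = 32.4645px
Major second: 22.0 × 1.125⁶ = 44.6003px
Difference: 44.6003 − 32.4645 = 12.1358px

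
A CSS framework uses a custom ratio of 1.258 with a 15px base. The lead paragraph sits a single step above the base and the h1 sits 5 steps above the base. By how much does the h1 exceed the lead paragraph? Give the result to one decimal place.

28.4px

Step 1: 15.0 × 1.258 = 18.870px
Step 5: 15.0 × 1.258⁵ = 47.260px
Difference: 47.260 − 18.870 = 28.390px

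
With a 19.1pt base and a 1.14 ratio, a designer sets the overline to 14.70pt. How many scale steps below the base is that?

1.14ⁿ = 19.1 / 14.70 = 1.2993
n = ln(1.2993) / ln(1.14) = 0.2618 / 0.1310 ≈ 2.00

2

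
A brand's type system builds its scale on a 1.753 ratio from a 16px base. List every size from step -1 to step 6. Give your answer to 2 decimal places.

Step -1: 16.0 ÷ 1.753 = 9.13
Step 0: 16px
Step 1: 16.0 × 1.753 = 28.05
Step 2: 16.0 × 1.753² = 49.17
Step 3: 16.0 × 1.753³ = 86.19
Step 4: 16.0 × 1.753⁴ = 151.09
Step 5: 16.0 × 1.753⁵ = 264.87
Step 6: 16.0 × 1.753⁶ = 464.31

9.13px, 16.00px, 28.05px, 49.17px, 86.19px, 151.09px, 264.87px, 464.31px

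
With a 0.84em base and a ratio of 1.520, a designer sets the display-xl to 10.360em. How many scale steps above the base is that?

6

1.520ⁿ = 10.360 / 0.84 = 12.3333
n = ln(12.3333) / ln(1.520) = 2.5123 / 0.4187 ≈ 6.00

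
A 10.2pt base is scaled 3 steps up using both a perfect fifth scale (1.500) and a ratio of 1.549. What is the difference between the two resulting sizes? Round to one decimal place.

Perfect fifth: 10.2 × 1.500³ = 34.425pt
At 1.549: 10.2 × 1.549³ = 37.910pt
Difference: 37.910 − 34.425 = 3.485pt

3.5pt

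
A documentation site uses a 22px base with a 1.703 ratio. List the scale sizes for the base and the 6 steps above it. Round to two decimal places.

Step 0: 22px
Step 1: 22.0 × 1.703 = 37.47
Step 2: 22.0 × 1.703² = 63.80
Step 3: 22.0 × 1.703³ = 108.66
Step 4: 22.0 × 1.703⁴ = 185.05
Step 5: 22.0 × 1.703⁵ = 315.13
Step 6: 22.0 × 1.703⁶ = 536.67

22.00px, 37.47px, 63.80px, 108.66px, 185.05px, 315.13px, 536.67px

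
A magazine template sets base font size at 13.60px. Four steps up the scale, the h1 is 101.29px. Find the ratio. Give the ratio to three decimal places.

r⁴ = 101.29 / 13.60, so r = (101.29/13.60)^(1/4).
r = 7.4478^(1/4) ≈ 1.6520

1.652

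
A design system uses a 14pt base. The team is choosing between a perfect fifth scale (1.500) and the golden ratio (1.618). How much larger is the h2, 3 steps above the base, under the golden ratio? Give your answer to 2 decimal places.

12.05pt

Perfect fifth: 14.0 × 1.500³ = 47.2500pt
Golden ratio: 14.0 × 1.618³ = 59.3012pt
Difference: 59.3012 − 47.2500 = 12.0512pt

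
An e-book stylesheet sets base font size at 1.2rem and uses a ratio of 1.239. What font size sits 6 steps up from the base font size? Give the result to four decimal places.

Every step multiplies by the scale ratio.
1.2 × 1.239⁶ = 1.2 × 3.61766 ≈ 4.3412

4.3412rem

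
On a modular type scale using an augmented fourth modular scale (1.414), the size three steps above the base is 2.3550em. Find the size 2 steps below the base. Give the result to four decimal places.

0.4166em

The gap is -2 − (3) = -5 steps, so the factor is 1.414^-5.
2.3550 ÷ 1.414⁵ = 2.3550 ÷ 5.65258 ≈ 0.4166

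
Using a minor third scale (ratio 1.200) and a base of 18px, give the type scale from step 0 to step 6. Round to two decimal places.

Step 0: 18px
Step 1: 18.0 × 1.200 = 21.60
Step 2: 18.0 × 1.200² = 25.92
Step 3: 18.0 × 1.200³ = 31.10
Step 4: 18.0 × 1.200⁴ = 37.32
Step 5: 18.0 × 1.200⁵ = 44.79
Step 6: 18.0 × 1.200⁶ = 53.75

18.00px, 21.60px, 25.92px, 31.10px, 37.32px, 44.79px, 53.75px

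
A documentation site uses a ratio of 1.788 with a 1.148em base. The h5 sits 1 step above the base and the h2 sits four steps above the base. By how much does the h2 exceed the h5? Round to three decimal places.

9.680em

Step 1: 1.148 × 1.788 = 2.05262em
Step 4: 1.148 × 1.788⁴ = 11.73308em
Difference: 11.73308 − 2.05262 = 9.68046em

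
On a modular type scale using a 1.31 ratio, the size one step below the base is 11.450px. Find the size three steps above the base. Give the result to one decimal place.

The gap is 3 − (-1) = 4 steps, so the factor is 1.31^4.
11.450 × 1.31⁴ = 11.450 × 2.94500 ≈ 33.720

33.7px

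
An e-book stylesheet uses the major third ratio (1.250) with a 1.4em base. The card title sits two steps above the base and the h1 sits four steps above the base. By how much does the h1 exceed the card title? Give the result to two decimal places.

Step 2: 1.4 × 1.250² = 2.1875em
Step 4: 1.4 × 1.250⁴ = 3.4180em
Difference: 3.4180 − 2.1875 = 1.2305em

1.23em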